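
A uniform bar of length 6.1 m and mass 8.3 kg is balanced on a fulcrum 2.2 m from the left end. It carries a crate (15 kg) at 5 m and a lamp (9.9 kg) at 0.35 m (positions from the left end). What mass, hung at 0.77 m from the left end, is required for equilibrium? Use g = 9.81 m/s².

Choose the fulcrum (at 2.2 m from the left end) as the axis so the support reaction has zero arm there.
Beam weight: 8.3 × 9.81 = 81.42 N down at 3.05 m → arm 0.85 m, τ = 81.42 × 0.85 = 69.21 N·m clockwise.
Crate: 15 × 9.81 = 147.2 N down at 5 m → arm 2.8 m, τ = 147.2 × 2.8 = 412.2 N·m clockwise.
Lamp: 9.9 × 9.81 = 97.12 N down at 0.35 m → arm 1.85 m, τ = 97.12 × 1.85 = 179.7 N·m counterclockwise.
Net moment of known loads = 301.7 N·m clockwise.
An unknown mass m at 0.77 m has arm 1.43 m; its moment is m·g·1.43 counterclockwise.
Setting net torque to zero: m × 9.81 × 1.43 = 301.7 → m = 301.7 / (9.81 × 1.43) = 21.5 kg.

m ≈ 21.5 kg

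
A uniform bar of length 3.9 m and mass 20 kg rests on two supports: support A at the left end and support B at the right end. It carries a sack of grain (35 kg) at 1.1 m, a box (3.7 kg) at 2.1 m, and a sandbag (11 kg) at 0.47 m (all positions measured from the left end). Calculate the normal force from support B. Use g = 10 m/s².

Taking torques about support A:
Beam weight: 20 × 10 = 200 N down at 1.95 m → arm 1.95 m, τ = 200 × 1.95 = 390 N·m clockwise.
Sack of grain: 35 × 10 = 350 N down at 1.1 m → arm 1.1 m, τ = 350 × 1.1 = 385 N·m clockwise.
Box: 3.7 × 10 = 37 N down at 2.1 m → arm 2.1 m, τ = 37 × 2.1 = 77.7 N·m clockwise.
Sandbag: 11 × 10 = 110 N down at 0.47 m → arm 0.47 m, τ = 110 × 0.47 = 51.7 N·m clockwise.
Net load moment about support A = 904.4 N·m clockwise.
Reaction R at support B is upward at 3.9 m, arm 3.9 m → moment R × 3.9 counterclockwise.
Στ = 0 ⇒ R × 3.9 = 904.4 ⇒ R = 232 N.

R_B ≈ 232 N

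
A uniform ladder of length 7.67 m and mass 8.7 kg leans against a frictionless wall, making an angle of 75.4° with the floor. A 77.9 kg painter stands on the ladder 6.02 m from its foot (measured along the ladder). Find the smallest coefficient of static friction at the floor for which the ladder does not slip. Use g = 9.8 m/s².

μ_min ≈ 0.197

Taking torques about the foot of the ladder:
Ladder weight 8.7×9.8 = 85.26 N acts at 3.835 m along the ladder; its horizontal arm is 3.835·cos75.4° = 0.9667 m → τ = 82.42 N·m clockwise.
Painter: 77.9×9.8 = 763.4 N at 6.02 m → arm 1.517 m → τ = 1158 N·m clockwise.
Wall normal N acts horizontally at the top; its moment arm is the height L sinθ = 7.67·sin75.4° = 7.422 m, counterclockwise.
Setting net torque to zero: N × 7.422 = 1240 → N = 167.1 N.
ΣFx = 0 ⇒ f = N_wall = 167.1 N. ΣFy = 0 ⇒ N_floor = 848.7 N.
μ_min = f / N_floor = 167.1 / 848.7 = 0.197.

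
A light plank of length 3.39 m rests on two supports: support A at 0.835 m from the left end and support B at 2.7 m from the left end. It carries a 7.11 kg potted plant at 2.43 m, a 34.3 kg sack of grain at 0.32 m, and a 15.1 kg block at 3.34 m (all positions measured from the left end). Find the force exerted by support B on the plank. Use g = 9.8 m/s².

Sum moments about support A (its reaction then has zero moment arm).
Potted plant: 7.11 × 9.8 = 69.68 N down at 2.43 m → arm 1.595 m, τ = 69.68 × 1.595 = 111.1 N·m clockwise.
Sack of grain: 34.3 × 9.8 = 336.1 N down at 0.32 m → arm 0.515 m, τ = 336.1 × 0.515 = 173.1 N·m counterclockwise.
Block: 15.1 × 9.8 = 148 N down at 3.34 m → arm 2.505 m, τ = 148 × 2.505 = 370.7 N·m clockwise.
Net load moment about support A = 308.7 N·m clockwise.
Reaction R at support B is upward at 2.7 m, arm 1.865 m → moment R × 1.865 counterclockwise.
Στ = 0 ⇒ R × 1.865 = 308.7 ⇒ R = 166 N.

R_B ≈ 166 N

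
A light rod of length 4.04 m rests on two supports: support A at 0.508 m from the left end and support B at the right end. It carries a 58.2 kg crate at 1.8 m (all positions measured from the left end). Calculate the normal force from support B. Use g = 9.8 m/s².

Take moments about support A.
Crate: 58.2 × 9.8 = 570.4 N down at 1.8 m → arm 1.292 m, τ = 570.4 × 1.292 = 737 N·m clockwise.
Net load moment about support A = 737 N·m clockwise.
Reaction R at support B is upward at 4.04 m, arm 3.532 m → moment R × 3.532 counterclockwise.
Setting net torque to zero: R × 3.532 = 737 → R = 209 N.

R_B ≈ 209 N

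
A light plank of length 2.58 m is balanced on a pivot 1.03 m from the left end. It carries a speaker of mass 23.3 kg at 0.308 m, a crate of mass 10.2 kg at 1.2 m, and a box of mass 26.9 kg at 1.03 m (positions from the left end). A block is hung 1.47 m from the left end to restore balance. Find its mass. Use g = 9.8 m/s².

m ≈ 34.3 kg

Take moments about the pivot (at 1.03 m from the left end).
Speaker: 23.3 × 9.8 = 228.3 N down at 0.308 m → arm 0.722 m, τ = 228.3 × 0.722 = 164.8 N·m counterclockwise.
Crate: 10.2 × 9.8 = 99.96 N down at 1.2 m → arm 0.17 m, τ = 99.96 × 0.17 = 16.99 N·m clockwise.
Box: acts at the pivot, moment arm 0 → no torque.
Net moment of known loads = 147.8 N·m counterclockwise.
An unknown mass m at 1.47 m has arm 0.44 m; its moment is m·g·0.44 clockwise.
Στ = 0 ⇒ m × 9.8 × 0.44 = 147.8 ⇒ m = 147.8 / (9.8 × 0.44) = 34.3 kg.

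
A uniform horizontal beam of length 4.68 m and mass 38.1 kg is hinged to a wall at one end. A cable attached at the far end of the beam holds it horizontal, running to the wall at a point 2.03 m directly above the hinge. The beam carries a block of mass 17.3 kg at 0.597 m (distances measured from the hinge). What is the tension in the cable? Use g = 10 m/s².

T ≈ 534 N

About the hinge:
Beam weight: 38.1 × 10 = 381 N down at 2.34 m → arm 2.34 m, τ = 381 × 2.34 = 891.5 N·m clockwise.
Block: 17.3 × 10 = 173 N down at 0.597 m → arm 0.597 m, τ = 173 × 0.597 = 103.3 N·m clockwise.
Total clockwise load moment = 994.8 N·m.
The cable tension T acts at 4.68 m; only its component perpendicular to the beam, T sinθ, produces torque. sinθ = h/√(h²+d²) = 2.03/√(2.03²+4.68²) = 0.3979.
For rotational equilibrium, T × 4.68 × 0.3979 = 994.8, so T = 994.8 / 1.862 = 534 N.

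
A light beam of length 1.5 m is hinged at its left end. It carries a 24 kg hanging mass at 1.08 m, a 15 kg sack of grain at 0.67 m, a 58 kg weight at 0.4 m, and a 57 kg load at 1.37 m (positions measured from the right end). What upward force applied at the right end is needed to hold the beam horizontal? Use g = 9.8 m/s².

Taking torques about the left end:
Hanging mass: 24 × 9.8 = 235.2 N down at 1.08 m → arm 0.42 m, τ = 235.2 × 0.42 = 98.78 N·m clockwise.
Sack of grain: 15 × 9.8 = 147 N down at 0.67 m → arm 0.83 m, τ = 147 × 0.83 = 122 N·m clockwise.
Weight: 58 × 9.8 = 568.4 N down at 0.4 m → arm 1.1 m, τ = 568.4 × 1.1 = 625.2 N·m clockwise.
Load: 57 × 9.8 = 558.6 N down at 1.37 m → arm 0.13 m, τ = 558.6 × 0.13 = 72.62 N·m clockwise.
Net moment of the loads = 918.6 N·m clockwise.
The upward force F acts at the right end, arm 1.5 m, giving F × 1.5 counterclockwise.
For rotational equilibrium, F × 1.5 = 918.6, so F = 918.6 / 1.5 = 612 N.

F ≈ 612 N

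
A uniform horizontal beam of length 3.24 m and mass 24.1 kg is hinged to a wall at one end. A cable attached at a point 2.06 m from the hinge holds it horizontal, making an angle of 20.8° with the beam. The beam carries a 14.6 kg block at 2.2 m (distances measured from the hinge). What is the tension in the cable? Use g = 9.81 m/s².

About the hinge:
Beam weight: 24.1 × 9.81 = 236.4 N down at 1.62 m → arm 1.62 m, τ = 236.4 × 1.62 = 383 N·m clockwise.
Block: 14.6 × 9.81 = 143.2 N down at 2.2 m → arm 2.2 m, τ = 143.2 × 2.2 = 315 N·m clockwise.
Total clockwise load moment = 698 N·m.
The cable tension T acts at 2.06 m; only its component perpendicular to the beam, T sinθ, produces torque. sin 20.8° = 0.3551.
Στ = 0 ⇒ T × 2.06 × 0.3551 = 698 ⇒ T = 698 / 0.7315 = 954 N.

T ≈ 954 N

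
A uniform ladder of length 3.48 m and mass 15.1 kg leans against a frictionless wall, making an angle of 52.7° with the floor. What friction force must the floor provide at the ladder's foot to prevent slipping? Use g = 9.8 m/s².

Take moments about the foot of the ladder.
Ladder weight 15.1×9.8 = 148 N acts at 1.74 m along the ladder; its horizontal arm is 1.74·cos52.7° = 1.054 m → τ = 156 N·m clockwise.
Wall normal N acts horizontally at the top; its moment arm is the height L sinθ = 3.48·sin52.7° = 2.768 m, counterclockwise.
For rotational equilibrium, N × 2.768 = 156, so N = 56.4 N.
ΣFx = 0: friction at the foot balances the wall's push, so f = N_wall = 56.4 N.

f ≈ 56.4 N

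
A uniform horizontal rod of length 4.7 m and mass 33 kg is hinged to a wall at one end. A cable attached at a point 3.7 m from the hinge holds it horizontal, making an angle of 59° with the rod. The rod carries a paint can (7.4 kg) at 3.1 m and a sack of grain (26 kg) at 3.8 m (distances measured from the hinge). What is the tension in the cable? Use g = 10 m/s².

Take moments about the hinge.
Beam weight: 33 × 10 = 330 N down at 2.35 m → arm 2.35 m, τ = 330 × 2.35 = 775.5 N·m clockwise.
Paint can: 7.4 × 10 = 74 N down at 3.1 m → arm 3.1 m, τ = 74 × 3.1 = 229.4 N·m clockwise.
Sack of grain: 26 × 10 = 260 N down at 3.8 m → arm 3.8 m, τ = 260 × 3.8 = 988 N·m clockwise.
Total clockwise load moment = 1993 N·m.
The cable tension T acts at 3.7 m; only its component perpendicular to the rod, T sinθ, produces torque. sin 59° = 0.8572.
Στ = 0 ⇒ T × 3.7 × 0.8572 = 1993 ⇒ T = 1993 / 3.172 = 628 N.

T ≈ 628 N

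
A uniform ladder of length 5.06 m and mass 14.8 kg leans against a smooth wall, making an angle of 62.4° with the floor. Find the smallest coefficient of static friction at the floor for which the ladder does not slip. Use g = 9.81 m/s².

Choose the foot of the ladder as the axis so the floor normal and friction both act there and drop out.
Ladder weight 14.8×9.81 = 145.2 N acts at 2.53 m along the ladder; its horizontal arm is 2.53·cos62.4° = 1.172 m → τ = 170.2 N·m clockwise.
Wall normal N acts horizontally at the top; its moment arm is the height L sinθ = 5.06·sin62.4° = 4.484 m, counterclockwise.
Balancing moments: N × 4.484 = 170.2, giving N = 37.96 N.
ΣFx = 0 ⇒ f = N_wall = 37.96 N. ΣFy = 0 ⇒ N_floor = 145.2 N.
μ_min = f / N_floor = 37.96 / 145.2 = 0.261.

μ_min ≈ 0.261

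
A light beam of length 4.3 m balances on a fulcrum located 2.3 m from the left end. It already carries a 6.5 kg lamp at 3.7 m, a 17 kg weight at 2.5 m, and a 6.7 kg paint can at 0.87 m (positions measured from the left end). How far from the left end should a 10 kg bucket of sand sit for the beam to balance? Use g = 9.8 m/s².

x ≈ 2.01 m from the left end

Sum moments about the fulcrum (at 2.3 m from the left end) (the support reaction has zero arm there).
Lamp: 6.5 × 9.8 = 63.7 N down at 3.7 m → arm 1.4 m, τ = 63.7 × 1.4 = 89.18 N·m clockwise.
Weight: 17 × 9.8 = 166.6 N down at 2.5 m → arm 0.2 m, τ = 166.6 × 0.2 = 33.32 N·m clockwise.
Paint can: 6.7 × 9.8 = 65.66 N down at 0.87 m → arm 1.43 m, τ = 65.66 × 1.43 = 93.89 N·m counterclockwise.
Net moment of existing loads = 28.61 N·m clockwise.
The bucket of sand weighs 10 × 9.8 = 98 N and must supply an equal counterclockwise moment, so its lever arm about the fulcrum is 28.61 / 98 = 0.292 m.
That puts it at 2.3 − 0.292 = 2.01 m from the left end.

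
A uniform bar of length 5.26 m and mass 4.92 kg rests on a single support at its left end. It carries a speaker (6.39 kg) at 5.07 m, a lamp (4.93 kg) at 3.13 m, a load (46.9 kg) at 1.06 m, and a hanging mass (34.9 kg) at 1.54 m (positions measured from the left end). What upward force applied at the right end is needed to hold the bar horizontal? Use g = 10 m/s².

Sum moments about the left end (the unknown pivot reaction has zero arm there).
Beam weight: 4.92 × 10 = 49.2 N down at 2.63 m → arm 2.63 m, τ = 49.2 × 2.63 = 129.4 N·m clockwise.
Speaker: 6.39 × 10 = 63.9 N down at 5.07 m → arm 5.07 m, τ = 63.9 × 5.07 = 324 N·m clockwise.
Lamp: 4.93 × 10 = 49.3 N down at 3.13 m → arm 3.13 m, τ = 49.3 × 3.13 = 154.3 N·m clockwise.
Load: 46.9 × 10 = 469 N down at 1.06 m → arm 1.06 m, τ = 469 × 1.06 = 497.1 N·m clockwise.
Hanging mass: 34.9 × 10 = 349 N down at 1.54 m → arm 1.54 m, τ = 349 × 1.54 = 537.5 N·m clockwise.
Net moment of the loads = 1642 N·m clockwise.
The upward force F acts at the right end, arm 5.26 m, giving F × 5.26 counterclockwise.
Balancing moments: F × 5.26 = 1642, giving F = 1642 / 5.26 = 312 N.

F ≈ 312 N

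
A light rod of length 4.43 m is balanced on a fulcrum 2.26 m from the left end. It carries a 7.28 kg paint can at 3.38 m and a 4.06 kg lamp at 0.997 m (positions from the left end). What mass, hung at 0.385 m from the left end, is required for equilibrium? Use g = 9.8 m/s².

Taking torques about the fulcrum (at 2.26 m from the left end):
Paint can: 7.28 × 9.8 = 71.34 N down at 3.38 m → arm 1.12 m, τ = 71.34 × 1.12 = 79.9 N·m clockwise.
Lamp: 4.06 × 9.8 = 39.79 N down at 0.997 m → arm 1.263 m, τ = 39.79 × 1.263 = 50.25 N·m counterclockwise.
Net moment of known loads = 29.65 N·m clockwise.
An unknown mass m at 0.385 m has arm 1.875 m; its moment is m·g·1.875 counterclockwise.
Setting net torque to zero: m × 9.8 × 1.875 = 29.65 → m = 29.65 / (9.8 × 1.875) = 1.61 kg.

m ≈ 1.61 kg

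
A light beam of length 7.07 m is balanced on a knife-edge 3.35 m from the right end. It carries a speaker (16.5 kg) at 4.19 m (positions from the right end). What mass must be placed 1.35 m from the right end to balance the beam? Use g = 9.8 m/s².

Taking torques about the knife-edge (at 3.35 m from the right end):
Speaker: 16.5 × 9.8 = 161.7 N down at 4.19 m → arm 0.84 m, τ = 161.7 × 0.84 = 135.8 N·m counterclockwise.
Net moment of known loads = 135.8 N·m counterclockwise.
An unknown mass m at 1.35 m has arm 2 m; its moment is m·g·2 clockwise.
Balancing moments: m × 9.8 × 2 = 135.8, giving m = 135.8 / (9.8 × 2) = 6.93 kg.

m ≈ 6.93 kg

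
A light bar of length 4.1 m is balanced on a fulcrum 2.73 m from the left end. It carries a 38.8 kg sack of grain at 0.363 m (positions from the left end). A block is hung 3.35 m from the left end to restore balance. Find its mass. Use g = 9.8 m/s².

m ≈ 148 kg

About the fulcrum (at 2.73 m from the left end):
Sack of grain: 38.8 × 9.8 = 380.2 N down at 0.363 m → arm 2.367 m, τ = 380.2 × 2.367 = 899.9 N·m counterclockwise.
Net moment of known loads = 899.9 N·m counterclockwise.
An unknown mass m at 3.35 m has arm 0.62 m; its moment is m·g·0.62 clockwise.
Balancing moments: m × 9.8 × 0.62 = 899.9, giving m = 899.9 / (9.8 × 0.62) = 148 kg.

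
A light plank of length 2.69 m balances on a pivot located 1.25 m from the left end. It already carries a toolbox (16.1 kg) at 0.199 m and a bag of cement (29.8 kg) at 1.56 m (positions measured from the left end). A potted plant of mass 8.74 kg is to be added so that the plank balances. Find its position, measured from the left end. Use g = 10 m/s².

About the pivot (at 1.25 m from the left end):
Toolbox: 16.1 × 10 = 161 N down at 0.199 m → arm 1.051 m, τ = 161 × 1.051 = 169.2 N·m counterclockwise.
Bag of cement: 29.8 × 10 = 298 N down at 1.56 m → arm 0.31 m, τ = 298 × 0.31 = 92.38 N·m clockwise.
Net moment of existing loads = 76.82 N·m counterclockwise.
The potted plant weighs 8.74 × 10 = 87.4 N and must supply an equal clockwise moment, so its lever arm about the pivot is 76.82 / 87.4 = 0.879 m.
That puts it at 1.25 + 0.879 = 2.13 m from the left end.

x ≈ 2.13 m from the left end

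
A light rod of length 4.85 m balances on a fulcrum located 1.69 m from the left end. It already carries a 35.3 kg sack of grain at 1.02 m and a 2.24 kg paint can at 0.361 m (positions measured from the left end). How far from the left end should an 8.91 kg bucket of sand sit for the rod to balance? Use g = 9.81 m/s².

x ≈ 4.68 m from the left end

Choose the fulcrum (at 1.69 m from the left end) as the axis so the support reaction has zero arm there.
Sack of grain: 35.3 × 9.81 = 346.3 N down at 1.02 m → arm 0.67 m, τ = 346.3 × 0.67 = 232 N·m counterclockwise.
Paint can: 2.24 × 9.81 = 21.97 N down at 0.361 m → arm 1.329 m, τ = 21.97 × 1.329 = 29.2 N·m counterclockwise.
Net moment of existing loads = 261.2 N·m counterclockwise.
The bucket of sand weighs 8.91 × 9.81 = 87.41 N and must supply an equal clockwise moment, so its lever arm about the fulcrum is 261.2 / 87.41 = 2.99 m.
That puts it at 1.69 + 2.99 = 4.68 m from the left end.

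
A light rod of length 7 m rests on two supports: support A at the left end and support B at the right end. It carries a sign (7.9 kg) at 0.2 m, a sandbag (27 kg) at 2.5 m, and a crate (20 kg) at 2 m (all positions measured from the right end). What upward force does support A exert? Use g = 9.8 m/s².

R_A ≈ 153 N

Sum moments about support B (its reaction then has zero moment arm).
Sign: 7.9 × 9.8 = 77.42 N down at 0.2 m → arm 0.2 m, τ = 77.42 × 0.2 = 15.48 N·m counterclockwise.
Sandbag: 27 × 9.8 = 264.6 N down at 2.5 m → arm 2.5 m, τ = 264.6 × 2.5 = 661.5 N·m counterclockwise.
Crate: 20 × 9.8 = 196 N down at 2 m → arm 2 m, τ = 196 × 2 = 392 N·m counterclockwise.
Net load moment about support B = 1069 N·m counterclockwise.
Reaction R at support A is upward at 7 m, arm 7 m → moment R × 7 clockwise.
For rotational equilibrium, R × 7 = 1069, so R = 153 N.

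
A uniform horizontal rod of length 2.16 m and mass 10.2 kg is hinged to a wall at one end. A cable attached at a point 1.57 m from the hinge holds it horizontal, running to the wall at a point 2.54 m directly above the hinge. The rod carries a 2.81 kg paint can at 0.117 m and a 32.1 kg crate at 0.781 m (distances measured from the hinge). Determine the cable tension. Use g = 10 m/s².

Sum moments about the hinge (the unknown hinge reaction has zero arm there).
Beam weight: 10.2 × 10 = 102 N down at 1.08 m → arm 1.08 m, τ = 102 × 1.08 = 110.2 N·m clockwise.
Paint can: 2.81 × 10 = 28.1 N down at 0.117 m → arm 0.117 m, τ = 28.1 × 0.117 = 3.288 N·m clockwise.
Crate: 32.1 × 10 = 321 N down at 0.781 m → arm 0.781 m, τ = 321 × 0.781 = 250.7 N·m clockwise.
Total clockwise load moment = 364.2 N·m.
The cable tension T acts at 1.57 m; only its component perpendicular to the rod, T sinθ, produces torque. sinθ = h/√(h²+d²) = 2.54/√(2.54²+1.57²) = 0.8506.
For rotational equilibrium, T × 1.57 × 0.8506 = 364.2, so T = 364.2 / 1.335 = 273 N.

T ≈ 273 N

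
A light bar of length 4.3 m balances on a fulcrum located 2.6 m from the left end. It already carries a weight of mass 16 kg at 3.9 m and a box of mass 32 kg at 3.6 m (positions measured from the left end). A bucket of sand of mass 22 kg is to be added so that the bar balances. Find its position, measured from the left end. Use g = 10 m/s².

x ≈ 0.2 m from the left end

Taking torques about the fulcrum (at 2.6 m from the left end):
Weight: 16 × 10 = 160 N down at 3.9 m → arm 1.3 m, τ = 160 × 1.3 = 208 N·m clockwise.
Box: 32 × 10 = 320 N down at 3.6 m → arm 1 m, τ = 320 × 1 = 320 N·m clockwise.
Net moment of existing loads = 528 N·m clockwise.
The bucket of sand weighs 22 × 10 = 220 N and must supply an equal counterclockwise moment, so its lever arm about the fulcrum is 528 / 220 = 2.4 m.
That puts it at 2.6 − 2.4 = 0.2 m from the left end.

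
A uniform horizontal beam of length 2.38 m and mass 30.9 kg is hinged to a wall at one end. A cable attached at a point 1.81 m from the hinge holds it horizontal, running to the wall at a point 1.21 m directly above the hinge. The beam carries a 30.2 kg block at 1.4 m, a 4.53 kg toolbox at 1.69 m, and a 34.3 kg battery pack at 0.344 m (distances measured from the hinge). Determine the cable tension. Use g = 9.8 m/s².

Sum moments about the hinge (the unknown hinge reaction has zero arm there).
Beam weight: 30.9 × 9.8 = 302.8 N down at 1.19 m → arm 1.19 m, τ = 302.8 × 1.19 = 360.3 N·m clockwise.
Block: 30.2 × 9.8 = 296 N down at 1.4 m → arm 1.4 m, τ = 296 × 1.4 = 414.4 N·m clockwise.
Toolbox: 4.53 × 9.8 = 44.39 N down at 1.69 m → arm 1.69 m, τ = 44.39 × 1.69 = 75.02 N·m clockwise.
Battery pack: 34.3 × 9.8 = 336.1 N down at 0.344 m → arm 0.344 m, τ = 336.1 × 0.344 = 115.6 N·m clockwise.
Total clockwise load moment = 965.3 N·m.
The cable tension T acts at 1.81 m; only its component perpendicular to the beam, T sinθ, produces torque. sinθ = h/√(h²+d²) = 1.21/√(1.21²+1.81²) = 0.5558.
Balancing moments: T × 1.81 × 0.5558 = 965.3, giving T = 965.3 / 1.006 = 960 N.

T ≈ 960 N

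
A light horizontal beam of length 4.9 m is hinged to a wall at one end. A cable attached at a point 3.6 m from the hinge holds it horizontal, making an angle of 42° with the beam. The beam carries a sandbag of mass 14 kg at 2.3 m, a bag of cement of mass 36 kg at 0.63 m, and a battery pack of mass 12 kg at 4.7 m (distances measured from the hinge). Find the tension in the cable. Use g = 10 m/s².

T ≈ 462 N

Sum moments about the hinge (the unknown hinge reaction has zero arm there).
Sandbag: 14 × 10 = 140 N down at 2.3 m → arm 2.3 m, τ = 140 × 2.3 = 322 N·m clockwise.
Bag of cement: 36 × 10 = 360 N down at 0.63 m → arm 0.63 m, τ = 360 × 0.63 = 226.8 N·m clockwise.
Battery pack: 12 × 10 = 120 N down at 4.7 m → arm 4.7 m, τ = 120 × 4.7 = 564 N·m clockwise.
Total clockwise load moment = 1113 N·m.
The cable tension T acts at 3.6 m; only its component perpendicular to the beam, T sinθ, produces torque. sin 42° = 0.6691.
Setting net torque to zero: T × 3.6 × 0.6691 = 1113 → T = 1113 / 2.409 = 462 N.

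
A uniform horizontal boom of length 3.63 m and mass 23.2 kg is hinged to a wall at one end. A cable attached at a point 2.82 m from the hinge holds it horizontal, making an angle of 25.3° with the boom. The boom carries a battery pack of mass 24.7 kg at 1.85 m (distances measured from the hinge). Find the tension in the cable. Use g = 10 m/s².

T ≈ 729 N

Sum moments about the hinge (the unknown hinge reaction has zero arm there).
Beam weight: 23.2 × 10 = 232 N down at 1.815 m → arm 1.815 m, τ = 232 × 1.815 = 421.1 N·m clockwise.
Battery pack: 24.7 × 10 = 247 N down at 1.85 m → arm 1.85 m, τ = 247 × 1.85 = 457 N·m clockwise.
Total clockwise load moment = 878.1 N·m.
The cable tension T acts at 2.82 m; only its component perpendicular to the boom, T sinθ, produces torque. sin 25.3° = 0.4274.
Στ = 0 ⇒ T × 2.82 × 0.4274 = 878.1 ⇒ T = 878.1 / 1.205 = 729 N.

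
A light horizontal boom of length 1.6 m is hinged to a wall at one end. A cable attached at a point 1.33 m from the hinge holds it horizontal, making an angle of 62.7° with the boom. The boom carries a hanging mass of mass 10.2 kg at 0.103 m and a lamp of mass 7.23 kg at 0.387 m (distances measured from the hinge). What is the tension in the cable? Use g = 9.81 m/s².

Taking torques about the hinge:
Hanging mass: 10.2 × 9.81 = 100.1 N down at 0.103 m → arm 0.103 m, τ = 100.1 × 0.103 = 10.31 N·m clockwise.
Lamp: 7.23 × 9.81 = 70.93 N down at 0.387 m → arm 0.387 m, τ = 70.93 × 0.387 = 27.45 N·m clockwise.
Total clockwise load moment = 37.76 N·m.
The cable tension T acts at 1.33 m; only its component perpendicular to the boom, T sinθ, produces torque. sin 62.7° = 0.8886.
Στ = 0 ⇒ T × 1.33 × 0.8886 = 37.76 ⇒ T = 37.76 / 1.182 = 31.9 N.

T ≈ 31.9 N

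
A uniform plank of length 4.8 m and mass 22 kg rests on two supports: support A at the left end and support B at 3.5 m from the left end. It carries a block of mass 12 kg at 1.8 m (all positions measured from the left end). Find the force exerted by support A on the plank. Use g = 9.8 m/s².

Taking torques about support B:
Beam weight: 22 × 9.8 = 215.6 N down at 2.4 m → arm 1.1 m, τ = 215.6 × 1.1 = 237.2 N·m counterclockwise.
Block: 12 × 9.8 = 117.6 N down at 1.8 m → arm 1.7 m, τ = 117.6 × 1.7 = 199.9 N·m counterclockwise.
Net load moment about support B = 437.1 N·m counterclockwise.
Reaction R at support A is upward at 0 m, arm 3.5 m → moment R × 3.5 clockwise.
Setting net torque to zero: R × 3.5 = 437.1 → R = 125 N.

R_A ≈ 125 N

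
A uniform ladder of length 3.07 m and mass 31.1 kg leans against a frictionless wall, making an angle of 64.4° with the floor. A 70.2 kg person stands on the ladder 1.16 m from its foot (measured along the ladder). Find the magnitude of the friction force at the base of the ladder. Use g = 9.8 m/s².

f ≈ 198 N

About the foot of the ladder:
Ladder weight 31.1×9.8 = 304.8 N acts at 1.535 m along the ladder; its horizontal arm is 1.535·cos64.4° = 0.6633 m → τ = 202.2 N·m clockwise.
Person: 70.2×9.8 = 688 N at 1.16 m → arm 0.5012 m → τ = 344.8 N·m clockwise.
Wall normal N acts horizontally at the top; its moment arm is the height L sinθ = 3.07·sin64.4° = 2.769 m, counterclockwise.
For rotational equilibrium, N × 2.769 = 547, so N = 198 N.
ΣFx = 0: friction at the foot balances the wall's push, so f = N_wall = 198 N.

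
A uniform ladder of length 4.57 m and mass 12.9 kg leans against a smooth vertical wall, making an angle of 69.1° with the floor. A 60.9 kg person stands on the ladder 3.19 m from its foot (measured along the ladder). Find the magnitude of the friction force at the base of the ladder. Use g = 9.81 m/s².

f ≈ 183 N

Take moments about the foot of the ladder.
Ladder weight 12.9×9.81 = 126.5 N acts at 2.285 m along the ladder; its horizontal arm is 2.285·cos69.1° = 0.8151 m → τ = 103.1 N·m clockwise.
Person: 60.9×9.81 = 597.4 N at 3.19 m → arm 1.138 m → τ = 679.8 N·m clockwise.
Wall normal N acts horizontally at the top; its moment arm is the height L sinθ = 4.57·sin69.1° = 4.269 m, counterclockwise.
For rotational equilibrium, N × 4.269 = 782.9, so N = 183 N.
ΣFx = 0: friction at the foot balances the wall's push, so f = N_wall = 183 N.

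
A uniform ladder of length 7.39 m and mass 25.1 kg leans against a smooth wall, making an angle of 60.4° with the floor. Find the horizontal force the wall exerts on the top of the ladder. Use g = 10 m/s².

Taking torques about the foot of the ladder:
Ladder weight 25.1×10 = 251 N acts at 3.695 m along the ladder; its horizontal arm is 3.695·cos60.4° = 1.825 m → τ = 458.1 N·m clockwise.
Wall normal N acts horizontally at the top; its moment arm is the height L sinθ = 7.39·sin60.4° = 6.426 m, counterclockwise.
Balancing moments: N × 6.426 = 458.1, giving N = 71.3 N.

N_wall ≈ 71.3 N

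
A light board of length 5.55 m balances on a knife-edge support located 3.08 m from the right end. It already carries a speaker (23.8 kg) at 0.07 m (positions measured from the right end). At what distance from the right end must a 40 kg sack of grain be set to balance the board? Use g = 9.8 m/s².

Choose the knife-edge support (at 3.08 m from the right end) as the axis so the support reaction has zero arm there.
Speaker: 23.8 × 9.8 = 233.2 N down at 0.07 m → arm 3.01 m, τ = 233.2 × 3.01 = 701.9 N·m clockwise.
Net moment of existing loads = 701.9 N·m clockwise.
The sack of grain weighs 40 × 9.8 = 392 N and must supply an equal counterclockwise moment, so its lever arm about the knife-edge support is 701.9 / 392 = 1.79 m.
That puts it at 3.08 + 1.79 = 4.87 m from the right end.

x ≈ 4.87 m from the right end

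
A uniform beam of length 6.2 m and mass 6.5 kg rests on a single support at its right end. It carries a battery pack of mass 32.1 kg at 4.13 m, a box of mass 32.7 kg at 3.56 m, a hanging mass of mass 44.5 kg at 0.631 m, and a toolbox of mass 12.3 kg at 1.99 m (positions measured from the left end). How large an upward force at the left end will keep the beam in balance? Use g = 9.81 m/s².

F ≈ 748 N

Take moments about the right end.
Beam weight: 6.5 × 9.81 = 63.77 N down at 3.1 m → arm 3.1 m, τ = 63.77 × 3.1 = 197.7 N·m counterclockwise.
Battery pack: 32.1 × 9.81 = 314.9 N down at 4.13 m → arm 2.07 m, τ = 314.9 × 2.07 = 651.8 N·m counterclockwise.
Box: 32.7 × 9.81 = 320.8 N down at 3.56 m → arm 2.64 m, τ = 320.8 × 2.64 = 846.9 N·m counterclockwise.
Hanging mass: 44.5 × 9.81 = 436.5 N down at 0.631 m → arm 5.569 m, τ = 436.5 × 5.569 = 2431 N·m counterclockwise.
Toolbox: 12.3 × 9.81 = 120.7 N down at 1.99 m → arm 4.21 m, τ = 120.7 × 4.21 = 508.1 N·m counterclockwise.
Net moment of the loads = 4636 N·m counterclockwise.
The upward force F acts at the left end, arm 6.2 m, giving F × 6.2 clockwise.
Balancing moments: F × 6.2 = 4636, giving F = 4636 / 6.2 = 748 N.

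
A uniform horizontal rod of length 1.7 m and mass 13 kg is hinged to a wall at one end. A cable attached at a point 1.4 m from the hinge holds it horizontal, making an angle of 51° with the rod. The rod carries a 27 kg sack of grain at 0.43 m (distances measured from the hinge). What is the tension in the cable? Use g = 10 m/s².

T ≈ 208 N

Sum moments about the hinge (the unknown hinge reaction has zero arm there).
Beam weight: 13 × 10 = 130 N down at 0.85 m → arm 0.85 m, τ = 130 × 0.85 = 110.5 N·m clockwise.
Sack of grain: 27 × 10 = 270 N down at 0.43 m → arm 0.43 m, τ = 270 × 0.43 = 116.1 N·m clockwise.
Total clockwise load moment = 226.6 N·m.
The cable tension T acts at 1.4 m; only its component perpendicular to the rod, T sinθ, produces torque. sin 51° = 0.7771.
For rotational equilibrium, T × 1.4 × 0.7771 = 226.6, so T = 226.6 / 1.088 = 208 N.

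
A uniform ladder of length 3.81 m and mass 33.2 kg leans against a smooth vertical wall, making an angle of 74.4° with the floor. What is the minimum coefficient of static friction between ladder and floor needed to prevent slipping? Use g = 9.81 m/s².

μ_min ≈ 0.14

About the foot of the ladder:
Ladder weight 33.2×9.81 = 325.7 N acts at 1.905 m along the ladder; its horizontal arm is 1.905·cos74.4° = 0.5123 m → τ = 166.9 N·m clockwise.
Wall normal N acts horizontally at the top; its moment arm is the height L sinθ = 3.81·sin74.4° = 3.67 m, counterclockwise.
Balancing moments: N × 3.67 = 166.9, giving N = 45.48 N.
ΣFx = 0 ⇒ f = N_wall = 45.48 N. ΣFy = 0 ⇒ N_floor = 325.7 N.
μ_min = f / N_floor = 45.48 / 325.7 = 0.14.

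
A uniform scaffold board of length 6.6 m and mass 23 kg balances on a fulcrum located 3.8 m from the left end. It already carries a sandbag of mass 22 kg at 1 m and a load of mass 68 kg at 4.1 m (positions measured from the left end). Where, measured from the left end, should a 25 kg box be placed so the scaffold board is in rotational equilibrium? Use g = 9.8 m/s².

x ≈ 5.91 m from the left end

About the fulcrum (at 3.8 m from the left end):
Beam weight: 23 × 9.8 = 225.4 N down at 3.3 m → arm 0.5 m, τ = 225.4 × 0.5 = 112.7 N·m counterclockwise.
Sandbag: 22 × 9.8 = 215.6 N down at 1 m → arm 2.8 m, τ = 215.6 × 2.8 = 603.7 N·m counterclockwise.
Load: 68 × 9.8 = 666.4 N down at 4.1 m → arm 0.3 m, τ = 666.4 × 0.3 = 199.9 N·m clockwise.
Net moment of existing loads = 516.5 N·m counterclockwise.
The box weighs 25 × 9.8 = 245 N and must supply an equal clockwise moment, so its lever arm about the fulcrum is 516.5 / 245 = 2.11 m.
That puts it at 3.8 + 2.11 = 5.91 m from the left end.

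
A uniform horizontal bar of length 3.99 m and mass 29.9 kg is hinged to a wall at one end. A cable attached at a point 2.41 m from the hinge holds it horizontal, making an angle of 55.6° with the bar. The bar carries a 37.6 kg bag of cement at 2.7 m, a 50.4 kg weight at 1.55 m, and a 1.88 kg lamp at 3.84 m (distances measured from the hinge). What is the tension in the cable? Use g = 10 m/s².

T ≈ 1240 N

Sum moments about the hinge (the unknown hinge reaction has zero arm there).
Beam weight: 29.9 × 10 = 299 N down at 1.995 m → arm 1.995 m, τ = 299 × 1.995 = 596.5 N·m clockwise.
Bag of cement: 37.6 × 10 = 376 N down at 2.7 m → arm 2.7 m, τ = 376 × 2.7 = 1015 N·m clockwise.
Weight: 50.4 × 10 = 504 N down at 1.55 m → arm 1.55 m, τ = 504 × 1.55 = 781.2 N·m clockwise.
Lamp: 1.88 × 10 = 18.8 N down at 3.84 m → arm 3.84 m, τ = 18.8 × 3.84 = 72.19 N·m clockwise.
Total clockwise load moment = 2465 N·m.
The cable tension T acts at 2.41 m; only its component perpendicular to the bar, T sinθ, produces torque. sin 55.6° = 0.8251.
Balancing moments: T × 2.41 × 0.8251 = 2465, giving T = 2465 / 1.988 = 1240 N.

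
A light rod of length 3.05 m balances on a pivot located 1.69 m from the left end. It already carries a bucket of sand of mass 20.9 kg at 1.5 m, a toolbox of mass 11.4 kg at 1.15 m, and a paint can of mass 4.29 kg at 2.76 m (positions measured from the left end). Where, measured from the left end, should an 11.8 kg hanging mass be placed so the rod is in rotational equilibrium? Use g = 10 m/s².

Choose the pivot (at 1.69 m from the left end) as the axis so the support reaction has zero arm there.
Bucket of sand: 20.9 × 10 = 209 N down at 1.5 m → arm 0.19 m, τ = 209 × 0.19 = 39.71 N·m counterclockwise.
Toolbox: 11.4 × 10 = 114 N down at 1.15 m → arm 0.54 m, τ = 114 × 0.54 = 61.56 N·m counterclockwise.
Paint can: 4.29 × 10 = 42.9 N down at 2.76 m → arm 1.07 m, τ = 42.9 × 1.07 = 45.9 N·m clockwise.
Net moment of existing loads = 55.37 N·m counterclockwise.
The hanging mass weighs 11.8 × 10 = 118 N and must supply an equal clockwise moment, so its lever arm about the pivot is 55.37 / 118 = 0.469 m.
That puts it at 1.69 + 0.469 = 2.16 m from the left end.

x ≈ 2.16 m from the left end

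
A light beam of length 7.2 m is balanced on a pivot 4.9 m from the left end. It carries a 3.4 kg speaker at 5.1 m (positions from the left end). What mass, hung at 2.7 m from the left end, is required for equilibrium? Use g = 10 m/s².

m ≈ 0.309 kg

About the pivot (at 4.9 m from the left end):
Speaker: 3.4 × 10 = 34 N down at 5.1 m → arm 0.2 m, τ = 34 × 0.2 = 6.8 N·m clockwise.
Net moment of known loads = 6.8 N·m clockwise.
An unknown mass m at 2.7 m has arm 2.2 m; its moment is m·g·2.2 counterclockwise.
Setting net torque to zero: m × 10 × 2.2 = 6.8 → m = 6.8 / (10 × 2.2) = 0.309 kg.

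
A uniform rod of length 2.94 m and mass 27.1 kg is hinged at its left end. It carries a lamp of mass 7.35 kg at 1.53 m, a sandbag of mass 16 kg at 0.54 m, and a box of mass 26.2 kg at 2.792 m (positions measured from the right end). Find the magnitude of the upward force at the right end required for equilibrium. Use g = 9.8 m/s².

Take moments about the left end.
Beam weight: 27.1 × 9.8 = 265.6 N down at 1.47 m → arm 1.47 m, τ = 265.6 × 1.47 = 390.4 N·m clockwise.
Lamp: 7.35 × 9.8 = 72.03 N down at 1.53 m → arm 1.41 m, τ = 72.03 × 1.41 = 101.6 N·m clockwise.
Sandbag: 16 × 9.8 = 156.8 N down at 0.54 m → arm 2.4 m, τ = 156.8 × 2.4 = 376.3 N·m clockwise.
Box: 26.2 × 9.8 = 256.8 N down at 2.792 m → arm 0.148 m, τ = 256.8 × 0.148 = 38.01 N·m clockwise.
Net moment of the loads = 906.3 N·m clockwise.
The upward force F acts at the right end, arm 2.94 m, giving F × 2.94 counterclockwise.
Balancing moments: F × 2.94 = 906.3, giving F = 906.3 / 2.94 = 308 N.

F ≈ 308 N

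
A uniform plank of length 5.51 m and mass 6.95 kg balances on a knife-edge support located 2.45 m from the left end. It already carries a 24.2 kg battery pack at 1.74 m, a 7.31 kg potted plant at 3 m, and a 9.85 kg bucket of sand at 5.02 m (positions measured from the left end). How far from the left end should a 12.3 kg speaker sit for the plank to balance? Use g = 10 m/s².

Taking torques about the knife-edge support (at 2.45 m from the left end):
Beam weight: 6.95 × 10 = 69.5 N down at 2.755 m → arm 0.305 m, τ = 69.5 × 0.305 = 21.2 N·m clockwise.
Battery pack: 24.2 × 10 = 242 N down at 1.74 m → arm 0.71 m, τ = 242 × 0.71 = 171.8 N·m counterclockwise.
Potted plant: 7.31 × 10 = 73.1 N down at 3 m → arm 0.55 m, τ = 73.1 × 0.55 = 40.2 N·m clockwise.
Bucket of sand: 9.85 × 10 = 98.5 N down at 5.02 m → arm 2.57 m, τ = 98.5 × 2.57 = 253.1 N·m clockwise.
Net moment of existing loads = 142.7 N·m clockwise.
The speaker weighs 12.3 × 10 = 123 N and must supply an equal counterclockwise moment, so its lever arm about the knife-edge support is 142.7 / 123 = 1.16 m.
That puts it at 2.45 − 1.16 = 1.29 m from the left end.

x ≈ 1.29 m from the left end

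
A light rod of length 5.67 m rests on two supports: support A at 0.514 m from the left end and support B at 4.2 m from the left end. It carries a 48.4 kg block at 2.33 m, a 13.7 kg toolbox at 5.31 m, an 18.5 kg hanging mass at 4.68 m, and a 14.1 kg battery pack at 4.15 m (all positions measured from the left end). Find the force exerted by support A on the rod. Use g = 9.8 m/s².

Take moments about support B.
Block: 48.4 × 9.8 = 474.3 N down at 2.33 m → arm 1.87 m, τ = 474.3 × 1.87 = 886.9 N·m counterclockwise.
Toolbox: 13.7 × 9.8 = 134.3 N down at 5.31 m → arm 1.11 m, τ = 134.3 × 1.11 = 149.1 N·m clockwise.
Hanging mass: 18.5 × 9.8 = 181.3 N down at 4.68 m → arm 0.48 m, τ = 181.3 × 0.48 = 87.02 N·m clockwise.
Battery pack: 14.1 × 9.8 = 138.2 N down at 4.15 m → arm 0.05 m, τ = 138.2 × 0.05 = 6.91 N·m counterclockwise.
Net load moment about support B = 657.7 N·m counterclockwise.
Reaction R at support A is upward at 0.514 m, arm 3.686 m → moment R × 3.686 clockwise.
Στ = 0 ⇒ R × 3.686 = 657.7 ⇒ R = 178 N.

R_A ≈ 178 N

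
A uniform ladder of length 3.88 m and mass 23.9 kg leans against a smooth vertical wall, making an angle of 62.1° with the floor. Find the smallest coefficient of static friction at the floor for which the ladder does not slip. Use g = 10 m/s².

About the foot of the ladder:
Ladder weight 23.9×10 = 239 N acts at 1.94 m along the ladder; its horizontal arm is 1.94·cos62.1° = 0.9078 m → τ = 217 N·m clockwise.
Wall normal N acts horizontally at the top; its moment arm is the height L sinθ = 3.88·sin62.1° = 3.429 m, counterclockwise.
Στ = 0 ⇒ N × 3.429 = 217 ⇒ N = 63.28 N.
ΣFx = 0 ⇒ f = N_wall = 63.28 N. ΣFy = 0 ⇒ N_floor = 239 N.
μ_min = f / N_floor = 63.28 / 239 = 0.265.

μ_min ≈ 0.265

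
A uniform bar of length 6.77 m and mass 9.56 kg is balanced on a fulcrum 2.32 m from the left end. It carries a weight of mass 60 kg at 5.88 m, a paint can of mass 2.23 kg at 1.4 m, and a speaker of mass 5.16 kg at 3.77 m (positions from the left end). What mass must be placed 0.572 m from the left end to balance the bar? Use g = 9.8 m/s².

m ≈ 131 kg

Sum moments about the fulcrum (at 2.32 m from the left end) (the support reaction has zero arm there).
Beam weight: 9.56 × 9.8 = 93.69 N down at 3.385 m → arm 1.065 m, τ = 93.69 × 1.065 = 99.78 N·m clockwise.
Weight: 60 × 9.8 = 588 N down at 5.88 m → arm 3.56 m, τ = 588 × 3.56 = 2093 N·m clockwise.
Paint can: 2.23 × 9.8 = 21.85 N down at 1.4 m → arm 0.92 m, τ = 21.85 × 0.92 = 20.1 N·m counterclockwise.
Speaker: 5.16 × 9.8 = 50.57 N down at 3.77 m → arm 1.45 m, τ = 50.57 × 1.45 = 73.33 N·m clockwise.
Net moment of known loads = 2246 N·m clockwise.
An unknown mass m at 0.572 m has arm 1.748 m; its moment is m·g·1.748 counterclockwise.
For rotational equilibrium, m × 9.8 × 1.748 = 2246, so m = 2246 / (9.8 × 1.748) = 131 kg.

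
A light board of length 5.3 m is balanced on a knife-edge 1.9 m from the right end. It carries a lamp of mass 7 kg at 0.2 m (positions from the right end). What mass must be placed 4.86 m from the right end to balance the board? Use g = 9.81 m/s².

About the knife-edge (at 1.9 m from the right end):
Lamp: 7 × 9.81 = 68.67 N down at 0.2 m → arm 1.7 m, τ = 68.67 × 1.7 = 116.7 N·m clockwise.
Net moment of known loads = 116.7 N·m clockwise.
An unknown mass m at 4.86 m has arm 2.96 m; its moment is m·g·2.96 counterclockwise.
Balancing moments: m × 9.81 × 2.96 = 116.7, giving m = 116.7 / (9.81 × 2.96) = 4.02 kg.

m ≈ 4.02 kg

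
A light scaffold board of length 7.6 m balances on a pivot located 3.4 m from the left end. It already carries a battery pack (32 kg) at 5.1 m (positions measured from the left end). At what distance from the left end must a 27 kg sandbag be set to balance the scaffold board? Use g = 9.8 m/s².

x ≈ 1.39 m from the left end

Take moments about the pivot (at 3.4 m from the left end).
Battery pack: 32 × 9.8 = 313.6 N down at 5.1 m → arm 1.7 m, τ = 313.6 × 1.7 = 533.1 N·m clockwise.
Net moment of existing loads = 533.1 N·m clockwise.
The sandbag weighs 27 × 9.8 = 264.6 N and must supply an equal counterclockwise moment, so its lever arm about the pivot is 533.1 / 264.6 = 2.01 m.
That puts it at 3.4 − 2.01 = 1.39 m from the left end.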